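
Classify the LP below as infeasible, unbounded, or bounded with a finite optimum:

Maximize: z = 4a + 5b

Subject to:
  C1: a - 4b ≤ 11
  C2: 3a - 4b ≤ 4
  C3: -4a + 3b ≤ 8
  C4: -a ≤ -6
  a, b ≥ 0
Feasible point: (6, 4) satisfies every constraint, so the LP is feasible.
Direction d = (1, 1): for each constraint row a, a·d ≤ 0 —
  (1)(1) + (-4)(1) = -3 ≤ 0
  (3)(1) + (-4)(1) = -1 ≤ 0
  (-4)(1) + (3)(1) = -1 ≤ 0
  (-1)(1) + (0)(1) = -1 ≤ 0
and d ≥ 0, so (6, 4) + t·d stays feasible for every t ≥ 0. Along this ray z = 4a + 5b changes by 9 per unit t, so z → +∞.

Unbounded: there is a feasible ray along which z → +∞.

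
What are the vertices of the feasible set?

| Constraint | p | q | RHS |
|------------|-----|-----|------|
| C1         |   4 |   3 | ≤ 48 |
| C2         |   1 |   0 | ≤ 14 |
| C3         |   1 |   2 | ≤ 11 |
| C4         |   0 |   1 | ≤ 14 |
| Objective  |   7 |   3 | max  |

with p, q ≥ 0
Each vertex is the intersection of two constraint boundaries that also satisfies all remaining constraints:
  p = 0 and q = 0 → (0, 0)
  p + 2q = 11 and q = 0 → (11, 0)
  p + 2q = 11 and p = 0 → (0, 5.5)

Vertices: (0, 0), (11, 0), (0, 5.5)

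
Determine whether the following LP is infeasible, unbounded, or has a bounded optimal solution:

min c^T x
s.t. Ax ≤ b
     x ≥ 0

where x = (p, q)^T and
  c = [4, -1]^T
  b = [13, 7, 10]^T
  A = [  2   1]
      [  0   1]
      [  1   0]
The point (0, 7) satisfies every constraint, so the LP is feasible; the constraints give p ≤ 10 and q ≤ 7, which with p, q ≥ 0 keep the feasible region inside a bounded box. A feasible, bounded LP attains a finite optimum at a vertex.

Evaluating z = 4p - q at each vertex:
  (0, 0): z = 0
  (6.5, 0): z = 26
  (3, 7): z = 5
  (0, 7): z = -7

The LP has an optimal solution: (0, 7) with z = -7.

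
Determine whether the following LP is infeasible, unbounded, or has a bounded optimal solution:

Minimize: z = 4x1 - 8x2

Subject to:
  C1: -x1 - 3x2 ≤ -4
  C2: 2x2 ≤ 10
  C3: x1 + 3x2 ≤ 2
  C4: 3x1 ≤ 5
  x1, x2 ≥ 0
C3 requires x1 + 3x2 ≤ 2, while C1 (-x1 - 3x2 ≤ -4) is equivalent to x1 + 3x2 ≥ 4. Together they would need 4 ≤ x1 + 3x2 ≤ 2, which is impossible since 4 > 2. No point satisfies all constraints.

The feasible region is empty; the LP is infeasible.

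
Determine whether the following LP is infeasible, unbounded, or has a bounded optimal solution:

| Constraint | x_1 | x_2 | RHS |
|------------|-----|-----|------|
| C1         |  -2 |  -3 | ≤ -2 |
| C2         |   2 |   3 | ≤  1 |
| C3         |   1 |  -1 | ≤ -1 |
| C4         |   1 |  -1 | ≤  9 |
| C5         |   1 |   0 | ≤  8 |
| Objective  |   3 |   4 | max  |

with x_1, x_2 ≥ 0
C2 requires 2x_1 + 3x_2 ≤ 1, while C1 (-2x_1 - 3x_2 ≤ -2) is equivalent to 2x_1 + 3x_2 ≥ 2. Together they would need 2 ≤ 2x_1 + 3x_2 ≤ 1, which is impossible since 2 > 1. No point satisfies all constraints.

Infeasible — the constraint set is empty.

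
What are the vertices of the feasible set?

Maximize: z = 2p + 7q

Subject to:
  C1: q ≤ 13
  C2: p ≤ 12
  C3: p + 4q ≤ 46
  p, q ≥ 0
Each vertex is the intersection of two constraint boundaries that also satisfies all remaining constraints:
  p = 0 and q = 0 → (0, 0)
  p = 12 and q = 0 → (12, 0)
  p = 12 and p + 4q = 46 → (12, 8.5)
  p + 4q = 46 and p = 0 → (0, 11.5)

Vertices: (0, 0), (12, 0), (12, 8.5), (0, 11.5)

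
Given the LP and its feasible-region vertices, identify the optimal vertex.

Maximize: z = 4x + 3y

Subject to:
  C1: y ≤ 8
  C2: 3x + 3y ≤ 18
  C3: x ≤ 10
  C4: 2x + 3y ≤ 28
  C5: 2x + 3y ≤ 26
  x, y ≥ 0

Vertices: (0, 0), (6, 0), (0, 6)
(6, 0) with z = 24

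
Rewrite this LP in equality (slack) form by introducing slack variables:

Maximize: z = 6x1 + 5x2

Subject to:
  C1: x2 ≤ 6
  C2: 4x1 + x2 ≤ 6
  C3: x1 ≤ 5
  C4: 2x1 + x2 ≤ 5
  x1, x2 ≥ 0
max z = 6x1 + 5x2

s.t.
  x2 + s1 = 6
  4x1 + x2 + s2 = 6
  x1 + s3 = 5
  2x1 + x2 + s4 = 5
  x1, x2, s1, s2, s3, s4 ≥ 0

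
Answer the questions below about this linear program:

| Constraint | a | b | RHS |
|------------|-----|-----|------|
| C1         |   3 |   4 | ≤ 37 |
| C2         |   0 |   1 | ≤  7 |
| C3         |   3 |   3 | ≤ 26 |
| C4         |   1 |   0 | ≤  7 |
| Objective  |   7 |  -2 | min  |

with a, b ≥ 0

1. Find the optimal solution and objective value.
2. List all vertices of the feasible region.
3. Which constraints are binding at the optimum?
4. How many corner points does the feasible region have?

1. a = 0, b = 7, z = -14
2. (0, 0), (7, 0), (7, 1.667), (1.667, 7), (0, 7)
3. C2, a ≥ 0
4. 5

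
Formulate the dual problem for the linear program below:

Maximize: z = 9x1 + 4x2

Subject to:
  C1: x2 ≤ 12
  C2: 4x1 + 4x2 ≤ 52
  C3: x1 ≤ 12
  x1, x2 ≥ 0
Minimize: z = 12y1 + 52y2 + 12y3

Subject to:
  C1: -4y2 - y3 ≤ -9
  C2: -y1 - 4y2 ≤ -4
  y1, y2, y3 ≥ 0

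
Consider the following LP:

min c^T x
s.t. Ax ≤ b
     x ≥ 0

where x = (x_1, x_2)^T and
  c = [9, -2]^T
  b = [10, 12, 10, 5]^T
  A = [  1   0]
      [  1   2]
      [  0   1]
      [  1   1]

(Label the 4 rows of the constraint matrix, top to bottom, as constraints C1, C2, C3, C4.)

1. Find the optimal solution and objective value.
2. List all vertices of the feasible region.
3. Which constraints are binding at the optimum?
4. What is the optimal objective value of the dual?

1. x_1 = 0, x_2 = 5, z = -10
2. (0, 0), (5, 0), (0, 5)
3. C4, x_1 ≥ 0
4. -10 (by strong duality, equal to the primal optimum)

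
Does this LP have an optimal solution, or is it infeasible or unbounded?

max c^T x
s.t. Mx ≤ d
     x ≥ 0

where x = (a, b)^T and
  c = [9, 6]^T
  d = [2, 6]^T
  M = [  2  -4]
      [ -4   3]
Feasible point: (0, 0) satisfies every constraint, so the LP is feasible.
Direction d = (1, 1): for each constraint row a, a·d ≤ 0 —
  (2)(1) + (-4)(1) = -2 ≤ 0
  (-4)(1) + (3)(1) = -1 ≤ 0
and d ≥ 0, so (0, 0) + t·d stays feasible for every t ≥ 0. Along this ray z = 9a + 6b changes by 15 per unit t, so z → +∞.

Unbounded: there is a feasible ray along which z → +∞.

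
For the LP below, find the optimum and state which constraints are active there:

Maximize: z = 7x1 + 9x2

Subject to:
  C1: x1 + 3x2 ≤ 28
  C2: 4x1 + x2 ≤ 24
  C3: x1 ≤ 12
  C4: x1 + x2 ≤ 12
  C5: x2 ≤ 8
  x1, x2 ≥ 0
Optimal: x1 = 4, x2 = 8
Binding: C1, C2, C4, C5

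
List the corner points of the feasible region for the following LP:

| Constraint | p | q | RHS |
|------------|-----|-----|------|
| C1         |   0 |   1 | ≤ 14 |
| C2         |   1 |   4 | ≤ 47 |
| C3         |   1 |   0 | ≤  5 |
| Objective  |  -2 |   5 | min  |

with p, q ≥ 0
Each vertex is the intersection of two constraint boundaries that also satisfies all remaining constraints:
  p = 0 and q = 0 → (0, 0)
  p = 5 and q = 0 → (5, 0)
  p + 4q = 47 and p = 5 → (5, 10.5)
  p + 4q = 47 and p = 0 → (0, 11.75)

Vertices: (0, 0), (5, 0), (5, 10.5), (0, 11.75)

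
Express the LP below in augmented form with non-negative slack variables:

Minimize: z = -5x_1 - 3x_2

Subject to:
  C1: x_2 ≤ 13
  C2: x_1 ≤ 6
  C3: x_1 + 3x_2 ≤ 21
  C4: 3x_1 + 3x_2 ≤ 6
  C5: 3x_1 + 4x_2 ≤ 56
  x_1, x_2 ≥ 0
min z = -5x_1 - 3x_2

s.t.
  x_2 + s1 = 13
  x_1 + s2 = 6
  x_1 + 3x_2 + s3 = 21
  3x_1 + 3x_2 + s4 = 6
  3x_1 + 4x_2 + s5 = 56
  x_1, x_2, s1, s2, s3, s4, s5 ≥ 0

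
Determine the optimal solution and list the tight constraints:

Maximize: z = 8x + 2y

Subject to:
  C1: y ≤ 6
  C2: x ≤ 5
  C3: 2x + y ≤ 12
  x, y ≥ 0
Optimal: x = 5, y = 2
Slack at optimum:
  C1: slack = 4
  C2: slack = 0 (binding)
  C3: slack = 0 (binding)
  x ≥ 0: x = 5
  y ≥ 0: y = 2
Binding constraints: C2, C3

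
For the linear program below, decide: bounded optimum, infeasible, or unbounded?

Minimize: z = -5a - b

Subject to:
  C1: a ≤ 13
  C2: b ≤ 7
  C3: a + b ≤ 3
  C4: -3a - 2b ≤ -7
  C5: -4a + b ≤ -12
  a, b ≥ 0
The point (3, 0) satisfies every constraint, so the LP is feasible; the constraints give a ≤ 13 and b ≤ 7, which with a, b ≥ 0 keep the feasible region inside a bounded box. A feasible, bounded LP attains a finite optimum at a vertex.

Evaluating z = -5a - b at each vertex:
  (3, 0): z = -15

Bounded optimum: z* = -15 at (3, 0).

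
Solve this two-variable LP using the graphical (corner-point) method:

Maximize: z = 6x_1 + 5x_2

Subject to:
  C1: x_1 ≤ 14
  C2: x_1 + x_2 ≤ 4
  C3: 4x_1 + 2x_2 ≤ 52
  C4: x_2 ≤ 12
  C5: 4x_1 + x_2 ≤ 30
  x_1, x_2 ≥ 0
x_1 = 4, x_2 = 0, z = 24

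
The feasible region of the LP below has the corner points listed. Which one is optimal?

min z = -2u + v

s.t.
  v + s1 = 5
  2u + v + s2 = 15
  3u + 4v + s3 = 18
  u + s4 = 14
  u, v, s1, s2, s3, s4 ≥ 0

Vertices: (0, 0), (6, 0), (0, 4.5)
Evaluating z = -2u + v at each vertex:
  (0, 0): z = 0
  (6, 0): z = -12
  (0, 4.5): z = 4.5

The smallest value is z = -12, attained at (6, 0).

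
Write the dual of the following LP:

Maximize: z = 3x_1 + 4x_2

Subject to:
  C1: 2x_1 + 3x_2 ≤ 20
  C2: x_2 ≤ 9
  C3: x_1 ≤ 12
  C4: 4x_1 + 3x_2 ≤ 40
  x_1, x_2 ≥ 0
Minimize: z = 20y1 + 9y2 + 12y3 + 40y4

Subject to:
  C1: -2y1 - y3 - 4y4 ≤ -3
  C2: -3y1 - y2 - 3y4 ≤ -4
  y1, y2, y3, y4 ≥ 0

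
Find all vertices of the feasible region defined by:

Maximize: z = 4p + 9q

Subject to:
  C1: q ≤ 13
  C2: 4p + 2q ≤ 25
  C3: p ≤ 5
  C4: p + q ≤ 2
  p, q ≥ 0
Each vertex is the intersection of two constraint boundaries that also satisfies all remaining constraints:
  p = 0 and q = 0 → (0, 0)
  p + q = 2 and q = 0 → (2, 0)
  p + q = 2 and p = 0 → (0, 2)

Vertices: (0, 0), (2, 0), (0, 2)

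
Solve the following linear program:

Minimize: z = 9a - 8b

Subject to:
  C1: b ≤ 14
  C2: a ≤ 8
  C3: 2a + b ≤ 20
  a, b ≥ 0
a = 0, b = 14, z = -112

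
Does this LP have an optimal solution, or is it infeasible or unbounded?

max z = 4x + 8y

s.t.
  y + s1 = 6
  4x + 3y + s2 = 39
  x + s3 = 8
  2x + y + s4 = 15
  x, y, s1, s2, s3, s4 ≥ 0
The point (4.5, 6) satisfies every constraint, so the LP is feasible; the constraints give x ≤ 8 and y ≤ 6, which with x, y ≥ 0 keep the feasible region inside a bounded box. A feasible, bounded LP attains a finite optimum at a vertex.

Evaluating z = 4x + 8y at each vertex:
  (0, 0): z = 0
  (7.5, 0): z = 30
  (4.5, 6): z = 66
  (0, 6): z = 48

Feasible with finite optimum z* = 66 at (4.5, 6).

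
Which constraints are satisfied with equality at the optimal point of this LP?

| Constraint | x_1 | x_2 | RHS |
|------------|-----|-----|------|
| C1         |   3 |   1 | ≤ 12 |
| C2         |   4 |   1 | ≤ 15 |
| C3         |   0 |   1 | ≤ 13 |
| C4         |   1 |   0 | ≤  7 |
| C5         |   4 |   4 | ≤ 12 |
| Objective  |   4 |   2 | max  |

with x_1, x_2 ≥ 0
Optimal: x_1 = 3, x_2 = 0
Binding: C5, x_2 ≥ 0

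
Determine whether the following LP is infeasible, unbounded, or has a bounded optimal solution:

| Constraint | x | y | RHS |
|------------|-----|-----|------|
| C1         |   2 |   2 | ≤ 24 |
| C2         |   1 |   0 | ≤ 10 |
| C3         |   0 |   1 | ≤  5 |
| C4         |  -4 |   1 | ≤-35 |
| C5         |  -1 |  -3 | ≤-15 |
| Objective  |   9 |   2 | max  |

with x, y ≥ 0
The point (10, 2) satisfies every constraint, so the LP is feasible; the constraints give x ≤ 10 and y ≤ 5, which with x, y ≥ 0 keep the feasible region inside a bounded box. A feasible, bounded LP attains a finite optimum at a vertex.

Evaluating z = 9x + 2y at each vertex:
  (9.231, 1.923): z = 86.92
  (10, 1.667): z = 93.33
  (10, 2): z = 94
  (9.4, 2.6): z = 89.8

The LP has an optimal solution: (10, 2) with z = 94.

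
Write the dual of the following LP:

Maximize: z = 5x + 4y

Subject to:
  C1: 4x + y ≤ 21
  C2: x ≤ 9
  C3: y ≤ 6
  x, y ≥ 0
Minimize: z = 21y1 + 9y2 + 6y3

Subject to:
  C1: -4y1 - y2 ≤ -5
  C2: -y1 - y3 ≤ -4
  y1, y2, y3 ≥ 0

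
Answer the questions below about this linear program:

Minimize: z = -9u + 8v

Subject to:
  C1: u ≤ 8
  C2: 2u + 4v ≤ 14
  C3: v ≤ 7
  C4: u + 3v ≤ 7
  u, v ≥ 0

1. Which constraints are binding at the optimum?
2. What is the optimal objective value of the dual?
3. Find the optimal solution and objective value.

1. C2, C4, v ≥ 0
2. -63 (by strong duality, equal to the primal optimum)
3. u = 7, v = 0, z = -63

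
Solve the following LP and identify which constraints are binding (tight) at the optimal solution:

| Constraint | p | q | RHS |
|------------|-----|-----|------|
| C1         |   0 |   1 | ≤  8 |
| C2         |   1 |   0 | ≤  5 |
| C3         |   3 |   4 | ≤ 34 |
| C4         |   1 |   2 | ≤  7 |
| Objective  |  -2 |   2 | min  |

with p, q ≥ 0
Optimal: p = 5, q = 0
Slack at optimum:
  C1: slack = 8
  C2: slack = 0 (binding)
  C3: slack = 19
  C4: slack = 2
  p ≥ 0: p = 5
  q ≥ 0: q = 0 (binding)
Binding constraints: C2, q ≥ 0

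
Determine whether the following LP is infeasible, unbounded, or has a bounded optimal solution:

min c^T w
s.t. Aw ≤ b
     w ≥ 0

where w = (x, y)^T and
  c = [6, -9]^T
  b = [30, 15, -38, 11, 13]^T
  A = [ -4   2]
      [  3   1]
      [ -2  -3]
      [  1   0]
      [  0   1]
The point (0, 13) satisfies every constraint, so the LP is feasible; the constraints give x ≤ 11 and y ≤ 13, which with x, y ≥ 0 keep the feasible region inside a bounded box. A feasible, bounded LP attains a finite optimum at a vertex.

Evaluating z = 6x - 9y at each vertex:
  (1, 12): z = -102
  (0.6667, 13): z = -113
  (0, 13): z = -117
  (0, 12.67): z = -114

The LP has an optimal solution: (0, 13) with z = -117.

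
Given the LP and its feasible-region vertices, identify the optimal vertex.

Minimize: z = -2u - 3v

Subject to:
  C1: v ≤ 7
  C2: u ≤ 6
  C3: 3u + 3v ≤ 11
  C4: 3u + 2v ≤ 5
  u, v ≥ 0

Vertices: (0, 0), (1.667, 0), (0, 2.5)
Evaluating z = -2u - 3v at each vertex:
  (0, 0): z = 0
  (1.667, 0): z = -3.333
  (0, 2.5): z = -7.5

The smallest value is z = -7.5, attained at (0, 2.5).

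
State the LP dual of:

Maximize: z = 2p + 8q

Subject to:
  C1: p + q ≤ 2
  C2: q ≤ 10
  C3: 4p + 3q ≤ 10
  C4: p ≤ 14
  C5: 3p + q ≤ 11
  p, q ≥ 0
Minimize: z = 2y1 + 10y2 + 10y3 + 14y4 + 11y5

Subject to:
  C1: -y1 - 4y3 - y4 - 3y5 ≤ -2
  C2: -y1 - y2 - 3y3 - y5 ≤ -8
  y1, y2, y3, y4, y5 ≥ 0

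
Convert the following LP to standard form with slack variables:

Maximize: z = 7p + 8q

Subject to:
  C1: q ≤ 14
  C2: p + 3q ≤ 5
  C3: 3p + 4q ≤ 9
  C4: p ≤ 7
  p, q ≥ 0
max z = 7p + 8q

s.t.
  q + s1 = 14
  p + 3q + s2 = 5
  3p + 4q + s3 = 9
  p + s4 = 7
  p, q, s1, s2, s3, s4 ≥ 0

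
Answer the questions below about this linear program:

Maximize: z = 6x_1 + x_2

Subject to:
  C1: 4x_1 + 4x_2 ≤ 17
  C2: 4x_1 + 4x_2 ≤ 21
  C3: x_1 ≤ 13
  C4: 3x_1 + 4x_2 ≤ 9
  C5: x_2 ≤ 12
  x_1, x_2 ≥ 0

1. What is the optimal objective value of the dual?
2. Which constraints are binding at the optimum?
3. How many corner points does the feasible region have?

1. 18 (by strong duality, equal to the primal optimum)
2. C4, x_2 ≥ 0
3. 3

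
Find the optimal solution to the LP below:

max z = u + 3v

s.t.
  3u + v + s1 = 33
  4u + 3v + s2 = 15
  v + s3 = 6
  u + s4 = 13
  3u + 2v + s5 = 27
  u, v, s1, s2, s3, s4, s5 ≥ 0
u = 0, v = 5, z = 15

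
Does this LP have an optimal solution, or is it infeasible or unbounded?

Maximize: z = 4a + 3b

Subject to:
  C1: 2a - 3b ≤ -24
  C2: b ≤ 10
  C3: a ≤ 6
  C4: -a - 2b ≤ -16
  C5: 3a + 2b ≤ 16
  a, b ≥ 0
The point (0, 8) satisfies every constraint, so the LP is feasible; the constraints give a ≤ 6 and b ≤ 10, which with a, b ≥ 0 keep the feasible region inside a bounded box. A feasible, bounded LP attains a finite optimum at a vertex.

Evaluating z = 4a + 3b at each vertex:
  (0, 8): z = 24

Bounded optimum: z* = 24 at (0, 8).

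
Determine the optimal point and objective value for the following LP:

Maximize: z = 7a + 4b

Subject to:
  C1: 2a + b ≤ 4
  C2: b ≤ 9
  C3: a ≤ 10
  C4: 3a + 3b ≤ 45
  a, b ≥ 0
Each vertex is the intersection of two constraint boundaries that also satisfies all remaining constraints:
  a = 0 and b = 0 → (0, 0)
  2a + b = 4 and b = 0 → (2, 0)
  2a + b = 4 and a = 0 → (0, 4)

Evaluating z = 7a + 4b at each vertex:
  (0, 0): z = 0
  (2, 0): z = 14
  (0, 4): z = 16

The maximum is at (0, 4) with z = 16.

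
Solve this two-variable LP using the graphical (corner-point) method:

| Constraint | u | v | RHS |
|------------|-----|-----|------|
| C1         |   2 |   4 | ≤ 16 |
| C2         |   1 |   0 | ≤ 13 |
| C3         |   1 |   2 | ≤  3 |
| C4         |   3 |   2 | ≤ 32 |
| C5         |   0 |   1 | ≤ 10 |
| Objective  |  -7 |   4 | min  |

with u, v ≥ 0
Each vertex is the intersection of two constraint boundaries that also satisfies all remaining constraints:
  u = 0 and v = 0 → (0, 0)
  u + 2v = 3 and v = 0 → (3, 0)
  u + 2v = 3 and u = 0 → (0, 1.5)

Evaluating z = -7u + 4v at each vertex:
  (0, 0): z = 0
  (3, 0): z = -21
  (0, 1.5): z = 6

The minimum is at (3, 0) with z = -21.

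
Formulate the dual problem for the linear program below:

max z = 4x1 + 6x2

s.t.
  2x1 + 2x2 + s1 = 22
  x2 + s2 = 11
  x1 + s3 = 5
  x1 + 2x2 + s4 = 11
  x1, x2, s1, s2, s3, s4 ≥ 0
Minimize: z = 22y1 + 11y2 + 5y3 + 11y4

Subject to:
  C1: -2y1 - y3 - y4 ≤ -4
  C2: -2y1 - y2 - 2y4 ≤ -6
  y1, y2, y3, y4 ≥ 0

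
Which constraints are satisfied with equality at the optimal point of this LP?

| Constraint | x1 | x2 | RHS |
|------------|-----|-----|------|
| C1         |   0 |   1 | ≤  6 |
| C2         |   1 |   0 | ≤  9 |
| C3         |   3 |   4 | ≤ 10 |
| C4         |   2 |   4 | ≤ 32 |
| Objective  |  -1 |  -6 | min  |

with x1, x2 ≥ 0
Optimal: x1 = 0, x2 = 2.5
Slack at optimum:
  C1: slack = 3.5
  C2: slack = 9
  C3: slack = 0 (binding)
  C4: slack = 22
  x1 ≥ 0: x1 = 0 (binding)
  x2 ≥ 0: x2 = 2.5
Binding constraints: C3, x1 ≥ 0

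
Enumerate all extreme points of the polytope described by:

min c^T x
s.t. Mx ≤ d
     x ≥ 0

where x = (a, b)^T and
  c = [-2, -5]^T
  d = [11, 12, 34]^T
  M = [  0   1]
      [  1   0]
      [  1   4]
Each vertex is the intersection of two constraint boundaries that also satisfies all remaining constraints:
  a = 0 and b = 0 → (0, 0)
  a = 12 and b = 0 → (12, 0)
  a = 12 and a + 4b = 34 → (12, 5.5)
  a + 4b = 34 and a = 0 → (0, 8.5)

Vertices: (0, 0), (12, 0), (12, 5.5), (0, 8.5)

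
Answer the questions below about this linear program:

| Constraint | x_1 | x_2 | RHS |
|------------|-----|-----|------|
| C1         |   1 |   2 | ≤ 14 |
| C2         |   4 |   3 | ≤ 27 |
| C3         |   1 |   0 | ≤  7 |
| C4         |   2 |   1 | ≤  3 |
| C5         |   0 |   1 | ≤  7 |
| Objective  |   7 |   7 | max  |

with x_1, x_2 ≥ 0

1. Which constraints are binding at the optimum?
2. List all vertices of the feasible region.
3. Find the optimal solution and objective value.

1. C4, x_1 ≥ 0
2. (0, 0), (1.5, 0), (0, 3)
3. x_1 = 0, x_2 = 3, z = 21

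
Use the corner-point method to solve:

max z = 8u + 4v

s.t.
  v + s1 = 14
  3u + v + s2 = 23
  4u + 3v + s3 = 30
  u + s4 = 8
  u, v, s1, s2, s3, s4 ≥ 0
u = 7.5, v = 0, z = 60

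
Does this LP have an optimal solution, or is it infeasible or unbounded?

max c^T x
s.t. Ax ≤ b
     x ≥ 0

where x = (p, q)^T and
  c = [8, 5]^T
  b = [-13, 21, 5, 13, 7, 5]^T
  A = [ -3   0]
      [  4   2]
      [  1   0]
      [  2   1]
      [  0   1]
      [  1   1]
The point (5, 0) satisfies every constraint, so the LP is feasible; the constraints give p ≤ 5 and q ≤ 7, which with p, q ≥ 0 keep the feasible region inside a bounded box. A feasible, bounded LP attains a finite optimum at a vertex.

Bounded optimum: z* = 40 at (5, 0).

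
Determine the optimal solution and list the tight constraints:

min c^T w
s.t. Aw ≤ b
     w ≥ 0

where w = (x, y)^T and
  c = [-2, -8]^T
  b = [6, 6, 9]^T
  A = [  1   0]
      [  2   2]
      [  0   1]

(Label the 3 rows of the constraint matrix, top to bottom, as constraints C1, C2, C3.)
Optimal: x = 0, y = 3
Binding: C2, x ≥ 0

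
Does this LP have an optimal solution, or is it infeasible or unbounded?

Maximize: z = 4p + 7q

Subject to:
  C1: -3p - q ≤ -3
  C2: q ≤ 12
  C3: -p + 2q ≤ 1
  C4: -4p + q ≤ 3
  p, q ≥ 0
Feasible point: (1, 0) satisfies every constraint, so the LP is feasible.
Direction d = (1, 0): for each constraint row a, a·d ≤ 0 —
  (-3)(1) + (-1)(0) = -3 ≤ 0
  (0)(1) + (1)(0) = 0 ≤ 0
  (-1)(1) + (2)(0) = -1 ≤ 0
  (-4)(1) + (1)(0) = -4 ≤ 0
and d ≥ 0, so (1, 0) + t·d stays feasible for every t ≥ 0. Along this ray z = 4p + 7q changes by 4 per unit t, so z → +∞.

Unbounded: there is a feasible ray along which z → +∞.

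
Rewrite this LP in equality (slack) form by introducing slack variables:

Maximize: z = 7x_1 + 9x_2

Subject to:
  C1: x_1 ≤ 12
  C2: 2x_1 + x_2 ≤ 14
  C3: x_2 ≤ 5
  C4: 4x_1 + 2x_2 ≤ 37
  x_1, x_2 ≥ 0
max z = 7x_1 + 9x_2

s.t.
  x_1 + s1 = 12
  2x_1 + x_2 + s2 = 14
  x_2 + s3 = 5
  4x_1 + 2x_2 + s4 = 37
  x_1, x_2, s1, s2, s3, s4 ≥ 0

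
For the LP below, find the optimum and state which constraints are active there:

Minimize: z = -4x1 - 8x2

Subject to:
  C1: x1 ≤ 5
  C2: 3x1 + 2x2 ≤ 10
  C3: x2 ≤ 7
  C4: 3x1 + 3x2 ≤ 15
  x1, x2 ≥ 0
Optimal: x1 = 0, x2 = 5
Slack at optimum:
  C1: slack = 5
  C2: slack = 0 (binding)
  C3: slack = 2
  C4: slack = 0 (binding)
  x1 ≥ 0: x1 = 0 (binding)
  x2 ≥ 0: x2 = 5
Binding constraints: C2, C4, x1 ≥ 0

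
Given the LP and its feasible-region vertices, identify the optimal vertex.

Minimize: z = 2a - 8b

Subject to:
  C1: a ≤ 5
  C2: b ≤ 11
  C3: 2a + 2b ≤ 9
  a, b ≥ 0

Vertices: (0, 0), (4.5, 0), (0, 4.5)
(0, 4.5) with z = -36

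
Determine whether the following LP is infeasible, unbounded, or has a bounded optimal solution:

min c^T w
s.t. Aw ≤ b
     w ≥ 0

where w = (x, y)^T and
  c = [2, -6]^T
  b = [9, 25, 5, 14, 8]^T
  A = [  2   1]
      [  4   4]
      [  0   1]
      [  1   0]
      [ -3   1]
The point (0, 5) satisfies every constraint, so the LP is feasible; the constraints give x ≤ 14 and y ≤ 5, which with x, y ≥ 0 keep the feasible region inside a bounded box. A feasible, bounded LP attains a finite optimum at a vertex.

Evaluating z = 2x - 6y at each vertex:
  (0, 0): z = 0
  (4.5, 0): z = 9
  (2.75, 3.5): z = -15.5
  (1.25, 5): z = -27.5
  (0, 5): z = -30

The LP has an optimal solution: (0, 5) with z = -30.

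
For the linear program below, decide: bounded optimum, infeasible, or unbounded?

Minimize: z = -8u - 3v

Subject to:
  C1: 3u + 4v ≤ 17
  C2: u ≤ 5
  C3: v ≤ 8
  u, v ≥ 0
The point (5, 0.5) satisfies every constraint, so the LP is feasible; the constraints give u ≤ 5 and v ≤ 8, which with u, v ≥ 0 keep the feasible region inside a bounded box. A feasible, bounded LP attains a finite optimum at a vertex.

Evaluating z = -8u - 3v at each vertex:
  (0, 0): z = 0
  (5, 0): z = -40
  (5, 0.5): z = -41.5
  (0, 4.25): z = -12.75

Feasible with finite optimum z* = -41.5 at (5, 0.5).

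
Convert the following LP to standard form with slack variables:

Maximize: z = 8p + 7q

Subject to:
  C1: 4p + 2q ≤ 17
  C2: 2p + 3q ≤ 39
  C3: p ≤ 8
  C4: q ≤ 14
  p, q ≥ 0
max z = 8p + 7q

s.t.
  4p + 2q + s1 = 17
  2p + 3q + s2 = 39
  p + s3 = 8
  q + s4 = 14
  p, q, s1, s2, s3, s4 ≥ 0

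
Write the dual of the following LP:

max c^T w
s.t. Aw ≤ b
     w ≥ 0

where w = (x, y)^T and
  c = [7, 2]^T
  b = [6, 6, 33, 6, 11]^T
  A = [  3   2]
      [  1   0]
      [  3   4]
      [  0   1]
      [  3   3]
Minimize: z = 6y1 + 6y2 + 33y3 + 6y4 + 11y5

Subject to:
  C1: -3y1 - y2 - 3y3 - 3y5 ≤ -7
  C2: -2y1 - 4y3 - y4 - 3y5 ≤ -2
  y1, y2, y3, y4, y5 ≥ 0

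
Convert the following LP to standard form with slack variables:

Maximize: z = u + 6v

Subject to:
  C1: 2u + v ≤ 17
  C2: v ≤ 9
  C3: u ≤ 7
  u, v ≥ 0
max z = u + 6v

s.t.
  2u + v + s1 = 17
  v + s2 = 9
  u + s3 = 7
  u, v, s1, s2, s3 ≥ 0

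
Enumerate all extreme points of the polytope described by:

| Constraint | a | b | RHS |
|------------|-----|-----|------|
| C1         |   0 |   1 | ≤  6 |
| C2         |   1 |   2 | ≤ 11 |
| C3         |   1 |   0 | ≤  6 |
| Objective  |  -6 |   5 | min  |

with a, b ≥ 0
Each vertex is the intersection of two constraint boundaries that also satisfies all remaining constraints:
  a = 0 and b = 0 → (0, 0)
  a = 6 and b = 0 → (6, 0)
  a + 2b = 11 and a = 6 → (6, 2.5)
  a + 2b = 11 and a = 0 → (0, 5.5)

Vertices: (0, 0), (6, 0), (6, 2.5), (0, 5.5)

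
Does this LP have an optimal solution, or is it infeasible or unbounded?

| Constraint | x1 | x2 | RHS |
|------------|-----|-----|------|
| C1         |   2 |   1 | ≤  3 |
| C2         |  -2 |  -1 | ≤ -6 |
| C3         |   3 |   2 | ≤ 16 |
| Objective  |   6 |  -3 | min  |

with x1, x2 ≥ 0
C1 requires 2x1 + x2 ≤ 3, while C2 (-2x1 - x2 ≤ -6) is equivalent to 2x1 + x2 ≥ 6. Together they would need 6 ≤ 2x1 + x2 ≤ 3, which is impossible since 6 > 3. No point satisfies all constraints.

The feasible region is empty; the LP is infeasible.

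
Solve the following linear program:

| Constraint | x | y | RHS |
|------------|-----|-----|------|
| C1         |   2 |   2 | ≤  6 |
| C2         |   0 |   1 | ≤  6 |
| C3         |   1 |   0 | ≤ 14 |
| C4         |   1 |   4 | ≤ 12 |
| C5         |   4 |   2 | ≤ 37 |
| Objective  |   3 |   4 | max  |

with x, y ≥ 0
Each vertex is the intersection of two constraint boundaries that also satisfies all remaining constraints:
  x = 0 and y = 0 → (0, 0)
  2x + 2y = 6 and y = 0 → (3, 0)
  2x + 2y = 6 and x + 4y = 12 → (0, 3)

Evaluating z = 3x + 4y at each vertex:
  (0, 0): z = 0
  (3, 0): z = 9
  (0, 3): z = 12

The maximum is at (0, 3) with z = 12.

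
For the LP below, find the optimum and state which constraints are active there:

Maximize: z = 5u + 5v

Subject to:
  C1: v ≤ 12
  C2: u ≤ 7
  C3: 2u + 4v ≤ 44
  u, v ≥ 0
Optimal: u = 7, v = 7.5
Binding: C2, C3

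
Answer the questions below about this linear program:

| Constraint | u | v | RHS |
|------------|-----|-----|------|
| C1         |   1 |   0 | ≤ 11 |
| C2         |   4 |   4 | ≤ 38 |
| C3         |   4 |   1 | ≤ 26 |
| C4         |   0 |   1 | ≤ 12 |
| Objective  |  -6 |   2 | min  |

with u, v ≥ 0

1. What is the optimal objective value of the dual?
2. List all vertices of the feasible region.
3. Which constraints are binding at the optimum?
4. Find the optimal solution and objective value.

1. -39 (by strong duality, equal to the primal optimum)
2. (0, 0), (6.5, 0), (5.5, 4), (0, 9.5)
3. C3, v ≥ 0
4. u = 6.5, v = 0, z = -39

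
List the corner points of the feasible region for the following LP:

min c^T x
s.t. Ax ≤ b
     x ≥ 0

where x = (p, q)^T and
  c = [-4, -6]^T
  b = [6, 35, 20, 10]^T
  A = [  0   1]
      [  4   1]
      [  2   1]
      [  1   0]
Each vertex is the intersection of two constraint boundaries that also satisfies all remaining constraints:
  p = 0 and q = 0 → (0, 0)
  4p + q = 35 and q = 0 → (8.75, 0)
  4p + q = 35 and 2p + q = 20 → (7.5, 5)
  q = 6 and 2p + q = 20 → (7, 6)
  q = 6 and p = 0 → (0, 6)

Vertices: (0, 0), (8.75, 0), (7.5, 5), (7, 6), (0, 6)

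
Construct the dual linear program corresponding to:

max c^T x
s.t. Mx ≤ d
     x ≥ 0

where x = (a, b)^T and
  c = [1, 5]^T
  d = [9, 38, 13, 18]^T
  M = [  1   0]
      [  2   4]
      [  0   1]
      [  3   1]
Minimize: z = 9y1 + 38y2 + 13y3 + 18y4

Subject to:
  C1: -y1 - 2y2 - 3y4 ≤ -1
  C2: -4y2 - y3 - y4 ≤ -5
  y1, y2, y3, y4 ≥ 0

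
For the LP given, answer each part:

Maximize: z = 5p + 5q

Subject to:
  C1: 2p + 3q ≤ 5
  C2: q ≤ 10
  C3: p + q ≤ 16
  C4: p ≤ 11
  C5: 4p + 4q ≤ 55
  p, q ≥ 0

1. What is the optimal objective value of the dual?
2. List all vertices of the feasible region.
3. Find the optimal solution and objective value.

1. 12.5 (by strong duality, equal to the primal optimum)
2. (0, 0), (2.5, 0), (0, 1.667)
3. p = 2.5, q = 0, z = 12.5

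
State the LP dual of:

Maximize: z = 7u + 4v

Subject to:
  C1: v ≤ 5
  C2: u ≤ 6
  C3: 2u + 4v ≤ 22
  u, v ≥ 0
Minimize: z = 5y1 + 6y2 + 22y3

Subject to:
  C1: -y2 - 2y3 ≤ -7
  C2: -y1 - 4y3 ≤ -4
  y1, y2, y3 ≥ 0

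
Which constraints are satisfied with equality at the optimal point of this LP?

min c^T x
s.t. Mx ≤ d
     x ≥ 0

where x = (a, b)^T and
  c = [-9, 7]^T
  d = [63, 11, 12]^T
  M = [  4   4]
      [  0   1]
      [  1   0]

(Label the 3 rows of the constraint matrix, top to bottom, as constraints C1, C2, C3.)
Optimal: a = 12, b = 0
Binding: C3, b ≥ 0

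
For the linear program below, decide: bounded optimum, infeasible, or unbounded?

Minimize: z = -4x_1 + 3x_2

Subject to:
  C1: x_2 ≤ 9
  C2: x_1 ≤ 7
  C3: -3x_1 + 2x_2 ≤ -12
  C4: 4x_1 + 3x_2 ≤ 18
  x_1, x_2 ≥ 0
The point (4.5, 0) satisfies every constraint, so the LP is feasible; the constraints give x_1 ≤ 7 and x_2 ≤ 9, which with x_1, x_2 ≥ 0 keep the feasible region inside a bounded box. A feasible, bounded LP attains a finite optimum at a vertex.

The LP has an optimal solution: (4.5, 0) with z = -18.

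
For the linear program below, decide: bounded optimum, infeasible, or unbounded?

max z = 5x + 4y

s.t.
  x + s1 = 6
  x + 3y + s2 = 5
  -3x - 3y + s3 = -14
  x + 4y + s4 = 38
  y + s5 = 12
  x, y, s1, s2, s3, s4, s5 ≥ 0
The point (5, 0) satisfies every constraint, so the LP is feasible; the constraints give x ≤ 6 and y ≤ 12, which with x, y ≥ 0 keep the feasible region inside a bounded box. A feasible, bounded LP attains a finite optimum at a vertex.

Evaluating z = 5x + 4y at each vertex:
  (4.667, 0): z = 23.33
  (5, 0): z = 25
  (4.5, 0.1667): z = 23.17

Feasible with finite optimum z* = 25 at (5, 0).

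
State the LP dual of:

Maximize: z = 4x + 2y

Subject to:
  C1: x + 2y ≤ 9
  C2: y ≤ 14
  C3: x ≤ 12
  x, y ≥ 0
Minimize: z = 9y1 + 14y2 + 12y3

Subject to:
  C1: -y1 - y3 ≤ -4
  C2: -2y1 - y2 ≤ -2
  y1, y2, y3 ≥ 0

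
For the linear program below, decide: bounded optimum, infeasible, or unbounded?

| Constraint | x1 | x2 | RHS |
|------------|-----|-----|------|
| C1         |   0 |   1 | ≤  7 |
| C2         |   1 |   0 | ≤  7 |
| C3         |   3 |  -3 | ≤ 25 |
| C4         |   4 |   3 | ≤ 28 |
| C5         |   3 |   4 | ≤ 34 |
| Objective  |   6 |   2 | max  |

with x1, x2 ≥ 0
The point (7, 0) satisfies every constraint, so the LP is feasible; the constraints give x1 ≤ 7 and x2 ≤ 7, which with x1, x2 ≥ 0 keep the feasible region inside a bounded box. A feasible, bounded LP attains a finite optimum at a vertex.

Evaluating z = 6x1 + 2x2 at each vertex:
  (0, 0): z = 0
  (7, 0): z = 42
  (1.75, 7): z = 24.5
  (0, 7): z = 14

The LP has an optimal solution: (7, 0) with z = 42.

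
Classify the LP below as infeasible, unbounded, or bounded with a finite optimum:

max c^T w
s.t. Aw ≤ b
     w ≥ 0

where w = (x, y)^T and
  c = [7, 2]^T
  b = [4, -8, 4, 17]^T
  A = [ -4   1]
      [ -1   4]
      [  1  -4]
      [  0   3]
One constraint requires x - 4y ≤ 4, while the constraint -x + 4y ≤ -8 is equivalent to x - 4y ≥ 8. Together they would need 8 ≤ x - 4y ≤ 4, which is impossible since 8 > 4. No point satisfies all constraints.

Infeasible — the constraint set is empty.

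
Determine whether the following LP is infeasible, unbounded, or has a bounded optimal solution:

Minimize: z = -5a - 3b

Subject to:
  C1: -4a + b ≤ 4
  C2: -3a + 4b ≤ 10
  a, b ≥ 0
Feasible point: (0, 0) satisfies every constraint, so the LP is feasible.
Direction d = (1, 0): for each constraint row a, a·d ≤ 0 —
  (-4)(1) + (1)(0) = -4 ≤ 0
  (-3)(1) + (4)(0) = -3 ≤ 0
and d ≥ 0, so (0, 0) + t·d stays feasible for every t ≥ 0. Along this ray z = -5a - 3b changes by -5 per unit t, so z → −∞.

Unbounded — the objective can decrease without bound over the feasible region.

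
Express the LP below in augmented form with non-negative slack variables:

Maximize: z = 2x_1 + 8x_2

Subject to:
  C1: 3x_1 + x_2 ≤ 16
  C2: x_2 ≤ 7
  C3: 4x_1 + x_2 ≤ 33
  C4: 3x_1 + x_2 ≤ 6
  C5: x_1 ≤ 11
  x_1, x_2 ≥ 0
max z = 2x_1 + 8x_2

s.t.
  3x_1 + x_2 + s1 = 16
  x_2 + s2 = 7
  4x_1 + x_2 + s3 = 33
  3x_1 + x_2 + s4 = 6
  x_1 + s5 = 11
  x_1, x_2, s1, s2, s3, s4, s5 ≥ 0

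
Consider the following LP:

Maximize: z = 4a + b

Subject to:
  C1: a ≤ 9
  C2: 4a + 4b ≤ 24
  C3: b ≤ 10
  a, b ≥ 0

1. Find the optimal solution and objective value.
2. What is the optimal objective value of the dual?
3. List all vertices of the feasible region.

1. a = 6, b = 0, z = 24
2. 24 (by strong duality, equal to the primal optimum)
3. (0, 0), (6, 0), (0, 6)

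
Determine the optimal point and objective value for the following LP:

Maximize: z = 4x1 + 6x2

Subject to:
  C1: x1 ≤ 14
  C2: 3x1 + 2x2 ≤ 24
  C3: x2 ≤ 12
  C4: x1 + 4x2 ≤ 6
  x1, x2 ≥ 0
Each vertex is the intersection of two constraint boundaries that also satisfies all remaining constraints:
  x1 = 0 and x2 = 0 → (0, 0)
  x1 + 4x2 = 6 and x2 = 0 → (6, 0)
  x1 + 4x2 = 6 and x1 = 0 → (0, 1.5)

Evaluating z = 4x1 + 6x2 at each vertex:
  (0, 0): z = 0
  (6, 0): z = 24
  (0, 1.5): z = 9

The maximum is at (6, 0) with z = 24.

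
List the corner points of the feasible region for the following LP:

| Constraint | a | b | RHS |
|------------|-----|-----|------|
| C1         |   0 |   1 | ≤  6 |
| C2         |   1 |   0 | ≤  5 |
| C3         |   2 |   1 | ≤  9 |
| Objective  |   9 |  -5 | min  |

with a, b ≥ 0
Each vertex is the intersection of two constraint boundaries that also satisfies all remaining constraints:
  a = 0 and b = 0 → (0, 0)
  2a + b = 9 and b = 0 → (4.5, 0)
  b = 6 and 2a + b = 9 → (1.5, 6)
  b = 6 and a = 0 → (0, 6)

Vertices: (0, 0), (4.5, 0), (1.5, 6), (0, 6)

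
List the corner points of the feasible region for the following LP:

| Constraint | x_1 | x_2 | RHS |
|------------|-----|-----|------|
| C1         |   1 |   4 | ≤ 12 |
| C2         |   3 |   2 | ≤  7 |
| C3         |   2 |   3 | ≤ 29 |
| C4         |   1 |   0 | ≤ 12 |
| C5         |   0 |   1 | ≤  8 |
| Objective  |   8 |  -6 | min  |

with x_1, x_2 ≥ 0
Each vertex is the intersection of two constraint boundaries that also satisfies all remaining constraints:
  x_1 = 0 and x_2 = 0 → (0, 0)
  3x_1 + 2x_2 = 7 and x_2 = 0 → (2.333, 0)
  x_1 + 4x_2 = 12 and 3x_1 + 2x_2 = 7 → (0.4, 2.9)
  x_1 + 4x_2 = 12 and x_1 = 0 → (0, 3)

Vertices: (0, 0), (2.333, 0), (0.4, 2.9), (0, 3)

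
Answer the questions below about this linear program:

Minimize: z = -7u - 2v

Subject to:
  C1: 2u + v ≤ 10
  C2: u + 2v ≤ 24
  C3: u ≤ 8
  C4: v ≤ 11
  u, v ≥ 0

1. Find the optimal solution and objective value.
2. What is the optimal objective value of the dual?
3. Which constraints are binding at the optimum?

1. u = 5, v = 0, z = -35
2. -35 (by strong duality, equal to the primal optimum)
3. C1, v ≥ 0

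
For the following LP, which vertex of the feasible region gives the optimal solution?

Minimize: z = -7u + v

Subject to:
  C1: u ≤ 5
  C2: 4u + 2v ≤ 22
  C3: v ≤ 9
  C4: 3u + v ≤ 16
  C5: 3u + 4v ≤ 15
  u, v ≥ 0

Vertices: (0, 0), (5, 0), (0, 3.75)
(5, 0) with z = -35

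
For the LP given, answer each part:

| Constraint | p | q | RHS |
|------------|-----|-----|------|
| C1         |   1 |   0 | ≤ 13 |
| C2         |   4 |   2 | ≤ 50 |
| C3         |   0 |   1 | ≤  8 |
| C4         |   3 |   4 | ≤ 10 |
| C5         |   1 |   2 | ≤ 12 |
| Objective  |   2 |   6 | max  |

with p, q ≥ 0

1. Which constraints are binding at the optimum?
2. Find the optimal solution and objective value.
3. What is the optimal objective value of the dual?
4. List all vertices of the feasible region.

1. C4, p ≥ 0
2. p = 0, q = 2.5, z = 15
3. 15 (by strong duality, equal to the primal optimum)
4. (0, 0), (3.333, 0), (0, 2.5)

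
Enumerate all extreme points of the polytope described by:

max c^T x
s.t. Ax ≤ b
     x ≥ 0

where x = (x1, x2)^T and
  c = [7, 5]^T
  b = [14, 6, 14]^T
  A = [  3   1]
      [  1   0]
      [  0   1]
Each vertex is the intersection of two constraint boundaries that also satisfies all remaining constraints:
  x1 = 0 and x2 = 0 → (0, 0)
  3x1 + x2 = 14 and x2 = 0 → (4.667, 0)
  3x1 + x2 = 14 and x2 = 14 → (0, 14)

Vertices: (0, 0), (4.667, 0), (0, 14)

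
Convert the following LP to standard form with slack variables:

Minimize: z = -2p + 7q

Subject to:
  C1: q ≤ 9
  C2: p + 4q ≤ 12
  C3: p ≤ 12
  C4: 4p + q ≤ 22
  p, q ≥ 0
min z = -2p + 7q

s.t.
  q + s1 = 9
  p + 4q + s2 = 12
  p + s3 = 12
  4p + q + s4 = 22
  p, q, s1, s2, s3, s4 ≥ 0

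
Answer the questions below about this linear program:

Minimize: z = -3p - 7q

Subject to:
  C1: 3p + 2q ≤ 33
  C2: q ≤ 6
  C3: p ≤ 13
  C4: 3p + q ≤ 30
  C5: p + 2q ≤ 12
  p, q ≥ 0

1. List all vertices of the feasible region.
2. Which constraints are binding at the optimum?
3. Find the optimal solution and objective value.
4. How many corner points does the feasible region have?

1. (0, 0), (10, 0), (9.6, 1.2), (0, 6)
2. C2, C5, p ≥ 0
3. p = 0, q = 6, z = -42
4. 4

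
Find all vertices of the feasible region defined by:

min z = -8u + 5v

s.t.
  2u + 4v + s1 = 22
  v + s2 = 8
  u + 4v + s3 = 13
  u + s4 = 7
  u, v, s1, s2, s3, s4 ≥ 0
Each vertex is the intersection of two constraint boundaries that also satisfies all remaining constraints:
  u = 0 and v = 0 → (0, 0)
  u = 7 and v = 0 → (7, 0)
  u + 4v = 13 and u = 7 → (7, 1.5)
  u + 4v = 13 and u = 0 → (0, 3.25)

Vertices: (0, 0), (7, 0), (7, 1.5), (0, 3.25)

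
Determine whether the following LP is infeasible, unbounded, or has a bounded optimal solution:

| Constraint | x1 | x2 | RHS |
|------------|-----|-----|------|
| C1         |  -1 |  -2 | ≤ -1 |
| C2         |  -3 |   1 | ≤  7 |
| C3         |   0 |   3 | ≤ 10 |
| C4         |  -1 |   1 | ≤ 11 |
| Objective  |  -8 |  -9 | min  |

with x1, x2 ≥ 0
Feasible point: (0, 1) satisfies every constraint, so the LP is feasible.
Direction d = (1, 0): for each constraint row a, a·d ≤ 0 —
  (-1)(1) + (-2)(0) = -1 ≤ 0
  (-3)(1) + (1)(0) = -3 ≤ 0
  (0)(1) + (3)(0) = 0 ≤ 0
  (-1)(1) + (1)(0) = -1 ≤ 0
and d ≥ 0, so (0, 1) + t·d stays feasible for every t ≥ 0. Along this ray z = -8x1 - 9x2 changes by -8 per unit t, so z → −∞.

Unbounded — the objective can decrease without bound over the feasible region.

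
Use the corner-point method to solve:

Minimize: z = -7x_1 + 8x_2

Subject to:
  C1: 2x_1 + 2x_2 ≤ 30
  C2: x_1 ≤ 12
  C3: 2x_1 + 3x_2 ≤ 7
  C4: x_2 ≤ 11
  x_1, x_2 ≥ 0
Each vertex is the intersection of two constraint boundaries that also satisfies all remaining constraints:
  x_1 = 0 and x_2 = 0 → (0, 0)
  2x_1 + 3x_2 = 7 and x_2 = 0 → (3.5, 0)
  2x_1 + 3x_2 = 7 and x_1 = 0 → (0, 2.333)

Evaluating z = -7x_1 + 8x_2 at each vertex:
  (0, 0): z = 0
  (3.5, 0): z = -24.5
  (0, 2.333): z = 18.67

The minimum is at (3.5, 0) with z = -24.5.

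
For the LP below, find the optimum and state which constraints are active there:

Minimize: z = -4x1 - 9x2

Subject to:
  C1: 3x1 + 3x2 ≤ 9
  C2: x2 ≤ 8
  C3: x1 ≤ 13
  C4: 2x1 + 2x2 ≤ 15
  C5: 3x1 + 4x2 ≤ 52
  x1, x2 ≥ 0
Optimal: x1 = 0, x2 = 3
Slack at optimum:
  C1: slack = 0 (binding)
  C2: slack = 5
  C3: slack = 13
  C4: slack = 9
  C5: slack = 40
  x1 ≥ 0: x1 = 0 (binding)
  x2 ≥ 0: x2 = 3
Binding constraints: C1, x1 ≥ 0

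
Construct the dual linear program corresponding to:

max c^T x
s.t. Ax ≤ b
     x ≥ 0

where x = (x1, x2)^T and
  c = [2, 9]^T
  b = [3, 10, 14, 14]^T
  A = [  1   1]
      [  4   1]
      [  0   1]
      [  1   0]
Minimize: z = 3y1 + 10y2 + 14y3 + 14y4

Subject to:
  C1: -y1 - 4y2 - y4 ≤ -2
  C2: -y1 - y2 - y3 ≤ -9
  y1, y2, y3, y4 ≥ 0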